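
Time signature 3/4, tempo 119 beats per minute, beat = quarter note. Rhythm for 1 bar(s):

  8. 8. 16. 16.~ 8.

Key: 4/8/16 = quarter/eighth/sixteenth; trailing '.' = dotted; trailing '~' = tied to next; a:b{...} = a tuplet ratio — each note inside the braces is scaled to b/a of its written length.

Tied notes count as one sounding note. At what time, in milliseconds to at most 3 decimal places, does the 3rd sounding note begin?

1. 0.0ms @ 0 + 378.151ms (3/4)
2. 378.151ms @ 3/4 + 378.151ms (3/4)
3. 756.303ms @ 3/2 + 189.076ms (3/8)
4. 945.378ms @ 15/8 + 567.227ms (9/8)

note 3 onset = 3/2b = 756.303ms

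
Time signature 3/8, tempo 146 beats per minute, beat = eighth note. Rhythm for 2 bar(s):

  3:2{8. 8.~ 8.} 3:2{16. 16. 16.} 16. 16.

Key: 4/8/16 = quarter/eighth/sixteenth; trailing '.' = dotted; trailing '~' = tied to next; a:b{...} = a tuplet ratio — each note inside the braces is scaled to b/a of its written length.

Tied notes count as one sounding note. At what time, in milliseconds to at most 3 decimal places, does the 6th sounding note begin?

1. 0.0ms @ 0 + 410.959ms (1)
2. 410.959ms @ 1 + 821.918ms (2)
3. 1232.877ms @ 3 + 205.479ms (1/2)
4. 1438.356ms @ 7/2 + 205.479ms (1/2)
5. 1643.836ms @ 4 + 205.479ms (1/2)
6. 1849.315ms @ 9/2 + 308.219ms (3/4)
7. 2157.534ms @ 21/4 + 308.219ms (3/4)

note 6 onset = 9/2b = 1849.315ms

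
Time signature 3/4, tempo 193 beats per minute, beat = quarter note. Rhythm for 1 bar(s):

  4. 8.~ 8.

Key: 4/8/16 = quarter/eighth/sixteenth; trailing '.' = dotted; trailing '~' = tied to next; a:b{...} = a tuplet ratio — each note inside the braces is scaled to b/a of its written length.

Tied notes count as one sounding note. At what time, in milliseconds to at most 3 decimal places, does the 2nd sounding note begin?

1. 0.0ms @ 0 + 466.321ms (3/2)
2. 466.321ms @ 3/2 + 466.321ms (3/2)

note 2 onset = 3/2b = 466.321ms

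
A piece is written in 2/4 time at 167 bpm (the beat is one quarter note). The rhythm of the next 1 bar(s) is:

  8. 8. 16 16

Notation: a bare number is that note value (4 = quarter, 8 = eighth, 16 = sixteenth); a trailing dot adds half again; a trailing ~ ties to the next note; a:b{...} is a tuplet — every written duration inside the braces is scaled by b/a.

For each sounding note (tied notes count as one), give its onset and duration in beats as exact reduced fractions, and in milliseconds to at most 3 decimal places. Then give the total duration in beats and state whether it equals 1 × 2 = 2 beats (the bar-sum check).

1) 0.0ms=0b +269.461ms=3/4b
2) 269.461ms=3/4b +269.461ms=3/4b
3) 538.922ms=3/2b +89.82ms=1/4b
4) 628.743ms=7/4b +89.82ms=1/4b
Σ=2b of 2 (167bpm 2/4) — PASS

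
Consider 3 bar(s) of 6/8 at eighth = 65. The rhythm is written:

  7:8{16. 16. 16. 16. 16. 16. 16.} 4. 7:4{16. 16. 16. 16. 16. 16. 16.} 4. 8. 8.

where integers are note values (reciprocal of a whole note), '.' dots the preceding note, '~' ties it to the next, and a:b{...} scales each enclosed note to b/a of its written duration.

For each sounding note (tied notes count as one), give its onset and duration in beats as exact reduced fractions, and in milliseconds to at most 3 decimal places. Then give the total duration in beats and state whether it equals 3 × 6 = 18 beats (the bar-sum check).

1) 0.0ms=0b +791.209ms=6/7b
2) 791.209ms=6/7b +791.209ms=6/7b
3) 1582.418ms=12/7b +791.209ms=6/7b
4) 2373.626ms=18/7b +791.209ms=6/7b
5) 3164.835ms=24/7b +791.209ms=6/7b
6) 3956.044ms=30/7b +791.209ms=6/7b
7) 4747.253ms=36/7b +791.209ms=6/7b
8) 5538.462ms=6b +2769.231ms=3b
9) 8307.692ms=9b +395.604ms=3/7b
10) 8703.297ms=66/7b +395.604ms=3/7b
11) 9098.901ms=69/7b +395.604ms=3/7b
12) 9494.505ms=72/7b +395.604ms=3/7b
13) 9890.11ms=75/7b +395.604ms=3/7b
14) 10285.714ms=78/7b +395.604ms=3/7b
15) 10681.319ms=81/7b +395.604ms=3/7b
16) 11076.923ms=12b +2769.231ms=3b
17) 13846.154ms=15b +1384.615ms=3/2b
18) 15230.769ms=33/2b +1384.615ms=3/2b
Σ=18b of 18 (65bpm 6/8) — PASS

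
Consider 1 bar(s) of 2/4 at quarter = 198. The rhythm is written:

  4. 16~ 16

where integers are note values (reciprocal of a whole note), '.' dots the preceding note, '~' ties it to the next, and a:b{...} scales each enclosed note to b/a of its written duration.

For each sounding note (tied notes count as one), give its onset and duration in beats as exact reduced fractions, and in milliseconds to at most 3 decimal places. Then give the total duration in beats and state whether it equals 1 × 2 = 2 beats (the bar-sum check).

1) 0.0ms=0b +454.545ms=3/2b
2) 454.545ms=3/2b +151.515ms=1/2b
Σ=2b of 2 (198bpm 2/4) — PASS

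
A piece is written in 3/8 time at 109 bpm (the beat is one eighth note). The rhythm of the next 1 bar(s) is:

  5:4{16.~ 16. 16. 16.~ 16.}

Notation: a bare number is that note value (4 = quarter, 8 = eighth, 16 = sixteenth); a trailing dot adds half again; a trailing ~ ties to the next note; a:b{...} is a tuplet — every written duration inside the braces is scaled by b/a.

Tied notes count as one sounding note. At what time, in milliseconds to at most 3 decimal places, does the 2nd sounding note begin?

note 2 onset = 6/5b = 660.55ms

1. 0.0ms @ 0 + 660.55ms (6/5)
2. 660.55ms @ 6/5 + 330.275ms (3/5)
3. 990.826ms @ 9/5 + 660.55ms (6/5)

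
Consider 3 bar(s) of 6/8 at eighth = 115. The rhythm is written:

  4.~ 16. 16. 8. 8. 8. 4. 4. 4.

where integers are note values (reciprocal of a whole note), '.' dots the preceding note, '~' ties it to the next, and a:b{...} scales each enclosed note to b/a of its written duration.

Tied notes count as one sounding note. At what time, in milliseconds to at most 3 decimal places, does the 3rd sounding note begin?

note 3 onset = 9/2b = 2347.826ms

1. 0.0ms @ 0 + 1956.522ms (15/4)
2. 1956.522ms @ 15/4 + 391.304ms (3/4)
3. 2347.826ms @ 9/2 + 782.609ms (3/2)
4. 3130.435ms @ 6 + 782.609ms (3/2)
5. 3913.043ms @ 15/2 + 782.609ms (3/2)
6. 4695.652ms @ 9 + 1565.217ms (3)
7. 6260.87ms @ 12 + 1565.217ms (3)
8. 7826.087ms @ 15 + 1565.217ms (3)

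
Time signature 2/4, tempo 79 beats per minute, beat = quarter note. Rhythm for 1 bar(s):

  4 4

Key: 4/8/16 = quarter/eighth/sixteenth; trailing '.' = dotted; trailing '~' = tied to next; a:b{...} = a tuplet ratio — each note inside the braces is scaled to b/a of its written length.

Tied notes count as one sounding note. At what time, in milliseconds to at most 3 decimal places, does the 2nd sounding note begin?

1. 0.0ms @ 0 + 759.494ms (1)
2. 759.494ms @ 1 + 759.494ms (1)

note 2 onset = 1b = 759.494ms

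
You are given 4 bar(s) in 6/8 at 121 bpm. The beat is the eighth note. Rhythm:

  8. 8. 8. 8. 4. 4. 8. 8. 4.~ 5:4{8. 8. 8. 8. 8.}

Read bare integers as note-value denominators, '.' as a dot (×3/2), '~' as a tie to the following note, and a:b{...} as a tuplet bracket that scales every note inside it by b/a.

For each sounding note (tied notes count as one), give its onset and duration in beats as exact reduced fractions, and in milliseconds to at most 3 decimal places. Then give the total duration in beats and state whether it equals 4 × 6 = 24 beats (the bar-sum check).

1) 0.0ms=0b +743.802ms=3/2b
2) 743.802ms=3/2b +743.802ms=3/2b
3) 1487.603ms=3b +743.802ms=3/2b
4) 2231.405ms=9/2b +743.802ms=3/2b
5) 2975.207ms=6b +1487.603ms=3b
6) 4462.81ms=9b +1487.603ms=3b
7) 5950.413ms=12b +743.802ms=3/2b
8) 6694.215ms=27/2b +743.802ms=3/2b
9) 7438.017ms=15b +2082.645ms=21/5b
10) 9520.661ms=96/5b +595.041ms=6/5b
11) 10115.702ms=102/5b +595.041ms=6/5b
12) 10710.744ms=108/5b +595.041ms=6/5b
13) 11305.785ms=114/5b +595.041ms=6/5b
Σ=24b of 24 (121bpm 6/8) — PASS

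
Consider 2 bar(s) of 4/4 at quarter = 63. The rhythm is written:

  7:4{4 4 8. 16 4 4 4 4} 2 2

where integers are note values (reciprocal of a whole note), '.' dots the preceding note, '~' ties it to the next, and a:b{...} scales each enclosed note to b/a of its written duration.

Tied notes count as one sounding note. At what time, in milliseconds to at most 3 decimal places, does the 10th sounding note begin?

1. 0.0ms @ 0 + 544.218ms (4/7)
2. 544.218ms @ 4/7 + 544.218ms (4/7)
3. 1088.435ms @ 8/7 + 408.163ms (3/7)
4. 1496.599ms @ 11/7 + 136.054ms (1/7)
5. 1632.653ms @ 12/7 + 544.218ms (4/7)
6. 2176.871ms @ 16/7 + 544.218ms (4/7)
7. 2721.088ms @ 20/7 + 544.218ms (4/7)
8. 3265.306ms @ 24/7 + 544.218ms (4/7)
9. 3809.524ms @ 4 + 1904.762ms (2)
10. 5714.286ms @ 6 + 1904.762ms (2)

note 10 onset = 6b = 5714.286ms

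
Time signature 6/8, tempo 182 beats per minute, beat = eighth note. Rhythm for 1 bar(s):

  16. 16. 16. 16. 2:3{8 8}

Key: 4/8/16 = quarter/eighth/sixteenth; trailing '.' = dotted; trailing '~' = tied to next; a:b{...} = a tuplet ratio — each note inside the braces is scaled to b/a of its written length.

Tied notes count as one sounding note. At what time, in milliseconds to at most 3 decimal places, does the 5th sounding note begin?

note 5 onset = 3b = 989.011ms

1. 0.0ms @ 0 + 247.253ms (3/4)
2. 247.253ms @ 3/4 + 247.253ms (3/4)
3. 494.505ms @ 3/2 + 247.253ms (3/4)
4. 741.758ms @ 9/4 + 247.253ms (3/4)
5. 989.011ms @ 3 + 494.505ms (3/2)
6. 1483.516ms @ 9/2 + 494.505ms (3/2)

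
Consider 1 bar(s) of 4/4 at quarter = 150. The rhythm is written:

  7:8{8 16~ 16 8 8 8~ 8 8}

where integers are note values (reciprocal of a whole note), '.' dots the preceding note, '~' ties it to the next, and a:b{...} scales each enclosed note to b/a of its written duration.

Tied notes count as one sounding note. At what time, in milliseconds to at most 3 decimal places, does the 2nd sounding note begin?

1. 0.0ms @ 0 + 228.571ms (4/7)
2. 228.571ms @ 4/7 + 228.571ms (4/7)
3. 457.143ms @ 8/7 + 228.571ms (4/7)
4. 685.714ms @ 12/7 + 228.571ms (4/7)
5. 914.286ms @ 16/7 + 457.143ms (8/7)
6. 1371.429ms @ 24/7 + 228.571ms (4/7)

note 2 onset = 4/7b = 228.571ms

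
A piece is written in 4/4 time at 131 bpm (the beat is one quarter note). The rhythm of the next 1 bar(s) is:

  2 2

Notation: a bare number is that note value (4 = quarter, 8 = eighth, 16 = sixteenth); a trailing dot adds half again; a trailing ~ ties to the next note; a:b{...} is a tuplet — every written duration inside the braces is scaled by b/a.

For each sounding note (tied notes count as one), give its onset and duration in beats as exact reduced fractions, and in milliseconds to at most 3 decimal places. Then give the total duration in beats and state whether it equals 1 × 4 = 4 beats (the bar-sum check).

1) 0.0ms=0b +916.031ms=2b
2) 916.031ms=2b +916.031ms=2b
Σ=4b of 4 (131bpm 4/4) — PASS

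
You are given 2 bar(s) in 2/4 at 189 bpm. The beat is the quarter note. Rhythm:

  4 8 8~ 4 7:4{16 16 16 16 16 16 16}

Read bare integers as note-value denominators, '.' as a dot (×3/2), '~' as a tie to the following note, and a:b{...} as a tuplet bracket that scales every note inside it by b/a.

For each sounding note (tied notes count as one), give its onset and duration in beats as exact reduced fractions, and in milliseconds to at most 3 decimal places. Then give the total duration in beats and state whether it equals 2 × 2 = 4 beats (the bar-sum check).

1) 0.0ms=0b +317.46ms=1b
2) 317.46ms=1b +158.73ms=1/2b
3) 476.19ms=3/2b +476.19ms=3/2b
4) 952.381ms=3b +45.351ms=1/7b
5) 997.732ms=22/7b +45.351ms=1/7b
6) 1043.084ms=23/7b +45.351ms=1/7b
7) 1088.435ms=24/7b +45.351ms=1/7b
8) 1133.787ms=25/7b +45.351ms=1/7b
9) 1179.138ms=26/7b +45.351ms=1/7b
10) 1224.49ms=27/7b +45.351ms=1/7b
Σ=4b of 4 (189bpm 2/4) — PASS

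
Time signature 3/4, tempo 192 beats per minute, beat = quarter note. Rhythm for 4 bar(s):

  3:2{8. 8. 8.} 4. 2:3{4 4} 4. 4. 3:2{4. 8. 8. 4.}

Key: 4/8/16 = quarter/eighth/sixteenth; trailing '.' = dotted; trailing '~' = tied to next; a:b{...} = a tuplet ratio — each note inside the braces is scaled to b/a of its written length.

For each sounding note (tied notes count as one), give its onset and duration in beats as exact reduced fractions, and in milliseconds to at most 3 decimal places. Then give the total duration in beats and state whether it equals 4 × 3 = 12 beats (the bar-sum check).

1) 0.0ms=0b +156.25ms=1/2b
2) 156.25ms=1/2b +156.25ms=1/2b
3) 312.5ms=1b +156.25ms=1/2b
4) 468.75ms=3/2b +468.75ms=3/2b
5) 937.5ms=3b +468.75ms=3/2b
6) 1406.25ms=9/2b +468.75ms=3/2b
7) 1875.0ms=6b +468.75ms=3/2b
8) 2343.75ms=15/2b +468.75ms=3/2b
9) 2812.5ms=9b +312.5ms=1b
10) 3125.0ms=10b +156.25ms=1/2b
11) 3281.25ms=21/2b +156.25ms=1/2b
12) 3437.5ms=11b +312.5ms=1b
Σ=12b of 12 (192bpm 3/4) — PASS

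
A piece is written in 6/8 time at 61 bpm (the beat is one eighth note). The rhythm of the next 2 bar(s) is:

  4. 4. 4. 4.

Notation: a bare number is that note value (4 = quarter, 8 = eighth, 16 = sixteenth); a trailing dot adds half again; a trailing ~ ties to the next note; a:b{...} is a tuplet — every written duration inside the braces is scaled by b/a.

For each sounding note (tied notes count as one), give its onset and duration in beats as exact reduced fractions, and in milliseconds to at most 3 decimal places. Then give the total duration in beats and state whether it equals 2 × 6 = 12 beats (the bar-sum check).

1) 0.0ms=0b +2950.82ms=3b
2) 2950.82ms=3b +2950.82ms=3b
3) 5901.639ms=6b +2950.82ms=3b
4) 8852.459ms=9b +2950.82ms=3b
Σ=12b of 12 (61bpm 6/8) — PASS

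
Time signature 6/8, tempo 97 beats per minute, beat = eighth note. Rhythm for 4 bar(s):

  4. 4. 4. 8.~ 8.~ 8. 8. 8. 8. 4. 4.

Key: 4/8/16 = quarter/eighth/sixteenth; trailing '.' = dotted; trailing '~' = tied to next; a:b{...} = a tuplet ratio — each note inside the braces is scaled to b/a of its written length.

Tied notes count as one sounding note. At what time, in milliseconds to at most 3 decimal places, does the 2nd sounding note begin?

note 2 onset = 3b = 1855.67ms

1. 0.0ms @ 0 + 1855.67ms (3)
2. 1855.67ms @ 3 + 1855.67ms (3)
3. 3711.34ms @ 6 + 1855.67ms (3)
4. 5567.01ms @ 9 + 2783.505ms (9/2)
5. 8350.515ms @ 27/2 + 927.835ms (3/2)
6. 9278.351ms @ 15 + 927.835ms (3/2)
7. 10206.186ms @ 33/2 + 927.835ms (3/2)
8. 11134.021ms @ 18 + 1855.67ms (3)
9. 12989.691ms @ 21 + 1855.67ms (3)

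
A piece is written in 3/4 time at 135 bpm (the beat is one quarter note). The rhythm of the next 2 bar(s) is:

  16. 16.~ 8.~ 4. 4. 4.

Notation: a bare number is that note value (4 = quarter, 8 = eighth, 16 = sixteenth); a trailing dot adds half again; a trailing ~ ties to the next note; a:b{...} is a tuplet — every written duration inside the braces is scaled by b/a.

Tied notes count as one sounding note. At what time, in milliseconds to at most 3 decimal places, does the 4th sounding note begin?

note 4 onset = 9/2b = 2000.0ms

1. 0.0ms @ 0 + 166.667ms (3/8)
2. 166.667ms @ 3/8 + 1166.667ms (21/8)
3. 1333.333ms @ 3 + 666.667ms (3/2)
4. 2000.0ms @ 9/2 + 666.667ms (3/2)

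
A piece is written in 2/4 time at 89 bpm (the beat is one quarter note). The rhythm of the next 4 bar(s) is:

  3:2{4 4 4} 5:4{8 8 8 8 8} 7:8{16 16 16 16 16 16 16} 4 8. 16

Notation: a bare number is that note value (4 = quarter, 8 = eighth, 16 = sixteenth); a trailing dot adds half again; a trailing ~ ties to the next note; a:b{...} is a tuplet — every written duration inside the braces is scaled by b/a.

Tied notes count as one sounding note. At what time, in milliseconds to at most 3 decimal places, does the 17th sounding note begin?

1. 0.0ms @ 0 + 449.438ms (2/3)
2. 449.438ms @ 2/3 + 449.438ms (2/3)
3. 898.876ms @ 4/3 + 449.438ms (2/3)
4. 1348.315ms @ 2 + 269.663ms (2/5)
5. 1617.978ms @ 12/5 + 269.663ms (2/5)
6. 1887.64ms @ 14/5 + 269.663ms (2/5)
7. 2157.303ms @ 16/5 + 269.663ms (2/5)
8. 2426.966ms @ 18/5 + 269.663ms (2/5)
9. 2696.629ms @ 4 + 192.616ms (2/7)
10. 2889.246ms @ 30/7 + 192.616ms (2/7)
11. 3081.862ms @ 32/7 + 192.616ms (2/7)
12. 3274.478ms @ 34/7 + 192.616ms (2/7)
13. 3467.095ms @ 36/7 + 192.616ms (2/7)
14. 3659.711ms @ 38/7 + 192.616ms (2/7)
15. 3852.327ms @ 40/7 + 192.616ms (2/7)
16. 4044.944ms @ 6 + 674.157ms (1)
17. 4719.101ms @ 7 + 505.618ms (3/4)
18. 5224.719ms @ 31/4 + 168.539ms (1/4)

note 17 onset = 7b = 4719.101ms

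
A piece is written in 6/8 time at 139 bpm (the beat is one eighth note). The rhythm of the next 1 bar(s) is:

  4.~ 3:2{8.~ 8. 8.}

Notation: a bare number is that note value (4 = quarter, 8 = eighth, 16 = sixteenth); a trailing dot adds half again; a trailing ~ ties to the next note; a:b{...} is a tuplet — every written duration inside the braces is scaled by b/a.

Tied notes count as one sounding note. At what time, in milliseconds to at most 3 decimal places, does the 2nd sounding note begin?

1. 0.0ms @ 0 + 2158.273ms (5)
2. 2158.273ms @ 5 + 431.655ms (1)

note 2 onset = 5b = 2158.273ms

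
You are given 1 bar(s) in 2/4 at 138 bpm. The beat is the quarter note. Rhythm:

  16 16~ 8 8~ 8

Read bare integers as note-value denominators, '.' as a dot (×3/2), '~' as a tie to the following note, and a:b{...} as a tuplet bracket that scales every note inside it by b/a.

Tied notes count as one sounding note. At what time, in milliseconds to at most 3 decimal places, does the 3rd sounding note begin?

1. 0.0ms @ 0 + 108.696ms (1/4)
2. 108.696ms @ 1/4 + 326.087ms (3/4)
3. 434.783ms @ 1 + 434.783ms (1)

note 3 onset = 1b = 434.783ms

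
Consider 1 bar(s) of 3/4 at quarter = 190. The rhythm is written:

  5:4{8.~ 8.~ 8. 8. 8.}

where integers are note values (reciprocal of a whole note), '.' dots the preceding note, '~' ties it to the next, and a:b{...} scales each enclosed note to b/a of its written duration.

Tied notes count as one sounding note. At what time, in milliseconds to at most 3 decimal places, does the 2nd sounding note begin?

note 2 onset = 9/5b = 568.421ms

1. 0.0ms @ 0 + 568.421ms (9/5)
2. 568.421ms @ 9/5 + 189.474ms (3/5)
3. 757.895ms @ 12/5 + 189.474ms (3/5)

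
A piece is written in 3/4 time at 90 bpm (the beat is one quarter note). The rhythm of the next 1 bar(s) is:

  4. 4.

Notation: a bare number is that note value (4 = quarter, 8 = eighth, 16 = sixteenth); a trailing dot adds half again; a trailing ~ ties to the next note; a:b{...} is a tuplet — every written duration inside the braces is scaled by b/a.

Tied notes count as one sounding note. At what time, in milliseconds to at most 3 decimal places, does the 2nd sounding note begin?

1. 0.0ms @ 0 + 1000.0ms (3/2)
2. 1000.0ms @ 3/2 + 1000.0ms (3/2)

note 2 onset = 3/2b = 1000.0ms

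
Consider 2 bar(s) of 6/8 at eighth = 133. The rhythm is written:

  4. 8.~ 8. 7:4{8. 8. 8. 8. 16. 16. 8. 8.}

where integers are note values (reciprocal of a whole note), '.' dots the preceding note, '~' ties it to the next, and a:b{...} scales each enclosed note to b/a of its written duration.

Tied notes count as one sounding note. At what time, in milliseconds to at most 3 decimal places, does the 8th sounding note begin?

note 8 onset = 69/7b = 4446.831ms

1. 0.0ms @ 0 + 1353.383ms (3)
2. 1353.383ms @ 3 + 1353.383ms (3)
3. 2706.767ms @ 6 + 386.681ms (6/7)
4. 3093.448ms @ 48/7 + 386.681ms (6/7)
5. 3480.129ms @ 54/7 + 386.681ms (6/7)
6. 3866.81ms @ 60/7 + 386.681ms (6/7)
7. 4253.491ms @ 66/7 + 193.34ms (3/7)
8. 4446.831ms @ 69/7 + 193.34ms (3/7)
9. 4640.172ms @ 72/7 + 386.681ms (6/7)
10. 5026.853ms @ 78/7 + 386.681ms (6/7)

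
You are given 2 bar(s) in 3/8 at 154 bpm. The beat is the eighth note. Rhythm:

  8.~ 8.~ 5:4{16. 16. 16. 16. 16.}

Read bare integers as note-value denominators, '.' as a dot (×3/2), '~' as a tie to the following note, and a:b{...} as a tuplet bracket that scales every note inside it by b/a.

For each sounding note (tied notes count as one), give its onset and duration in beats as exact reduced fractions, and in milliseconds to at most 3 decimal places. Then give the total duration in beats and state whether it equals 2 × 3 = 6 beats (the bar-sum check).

1) 0.0ms=0b +1402.597ms=18/5b
2) 1402.597ms=18/5b +233.766ms=3/5b
3) 1636.364ms=21/5b +233.766ms=3/5b
4) 1870.13ms=24/5b +233.766ms=3/5b
5) 2103.896ms=27/5b +233.766ms=3/5b
Σ=6b of 6 (154bpm 3/8) — PASS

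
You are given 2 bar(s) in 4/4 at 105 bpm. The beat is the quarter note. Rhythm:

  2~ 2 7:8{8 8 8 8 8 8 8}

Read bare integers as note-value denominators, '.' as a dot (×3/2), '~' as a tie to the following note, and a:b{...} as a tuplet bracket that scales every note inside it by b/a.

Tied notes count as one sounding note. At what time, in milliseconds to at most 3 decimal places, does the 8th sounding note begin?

note 8 onset = 52/7b = 4244.898ms

1. 0.0ms @ 0 + 2285.714ms (4)
2. 2285.714ms @ 4 + 326.531ms (4/7)
3. 2612.245ms @ 32/7 + 326.531ms (4/7)
4. 2938.776ms @ 36/7 + 326.531ms (4/7)
5. 3265.306ms @ 40/7 + 326.531ms (4/7)
6. 3591.837ms @ 44/7 + 326.531ms (4/7)
7. 3918.367ms @ 48/7 + 326.531ms (4/7)
8. 4244.898ms @ 52/7 + 326.531ms (4/7)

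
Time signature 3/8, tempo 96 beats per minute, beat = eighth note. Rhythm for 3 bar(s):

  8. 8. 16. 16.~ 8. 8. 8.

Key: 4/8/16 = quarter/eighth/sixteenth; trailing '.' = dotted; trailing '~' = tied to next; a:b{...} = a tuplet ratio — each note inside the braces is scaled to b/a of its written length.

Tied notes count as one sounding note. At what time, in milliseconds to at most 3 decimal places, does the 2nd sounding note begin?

1. 0.0ms @ 0 + 937.5ms (3/2)
2. 937.5ms @ 3/2 + 937.5ms (3/2)
3. 1875.0ms @ 3 + 468.75ms (3/4)
4. 2343.75ms @ 15/4 + 1406.25ms (9/4)
5. 3750.0ms @ 6 + 937.5ms (3/2)
6. 4687.5ms @ 15/2 + 937.5ms (3/2)

note 2 onset = 3/2b = 937.5ms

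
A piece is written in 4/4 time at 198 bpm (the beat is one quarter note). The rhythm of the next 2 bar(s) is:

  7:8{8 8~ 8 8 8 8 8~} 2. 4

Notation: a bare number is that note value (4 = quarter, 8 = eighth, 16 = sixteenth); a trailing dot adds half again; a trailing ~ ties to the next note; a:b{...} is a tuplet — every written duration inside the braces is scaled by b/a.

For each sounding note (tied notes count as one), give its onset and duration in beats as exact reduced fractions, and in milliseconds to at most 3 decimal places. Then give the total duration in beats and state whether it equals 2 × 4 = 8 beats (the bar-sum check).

1) 0.0ms=0b +173.16ms=4/7b
2) 173.16ms=4/7b +346.32ms=8/7b
3) 519.481ms=12/7b +173.16ms=4/7b
4) 692.641ms=16/7b +173.16ms=4/7b
5) 865.801ms=20/7b +173.16ms=4/7b
6) 1038.961ms=24/7b +1082.251ms=25/7b
7) 2121.212ms=7b +303.03ms=1b
Σ=8b of 8 (198bpm 4/4) — PASS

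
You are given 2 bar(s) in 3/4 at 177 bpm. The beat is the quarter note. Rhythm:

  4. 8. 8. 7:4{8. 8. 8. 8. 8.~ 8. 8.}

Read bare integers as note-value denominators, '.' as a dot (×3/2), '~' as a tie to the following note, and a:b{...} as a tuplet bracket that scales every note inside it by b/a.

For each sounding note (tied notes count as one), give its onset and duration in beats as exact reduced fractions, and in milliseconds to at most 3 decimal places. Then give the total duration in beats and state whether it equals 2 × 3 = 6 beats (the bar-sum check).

1) 0.0ms=0b +508.475ms=3/2b
2) 508.475ms=3/2b +254.237ms=3/4b
3) 762.712ms=9/4b +254.237ms=3/4b
4) 1016.949ms=3b +145.278ms=3/7b
5) 1162.228ms=24/7b +145.278ms=3/7b
6) 1307.506ms=27/7b +145.278ms=3/7b
7) 1452.785ms=30/7b +145.278ms=3/7b
8) 1598.063ms=33/7b +290.557ms=6/7b
9) 1888.62ms=39/7b +145.278ms=3/7b
Σ=6b of 6 (177bpm 3/4) — PASS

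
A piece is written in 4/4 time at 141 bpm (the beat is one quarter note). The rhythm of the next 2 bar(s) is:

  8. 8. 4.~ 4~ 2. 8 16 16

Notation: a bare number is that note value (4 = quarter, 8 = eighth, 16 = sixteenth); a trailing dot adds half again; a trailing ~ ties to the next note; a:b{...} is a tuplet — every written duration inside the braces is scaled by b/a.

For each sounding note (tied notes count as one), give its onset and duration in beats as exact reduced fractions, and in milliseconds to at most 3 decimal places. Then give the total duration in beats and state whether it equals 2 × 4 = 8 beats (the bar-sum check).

1) 0.0ms=0b +319.149ms=3/4b
2) 319.149ms=3/4b +319.149ms=3/4b
3) 638.298ms=3/2b +2340.426ms=11/2b
4) 2978.723ms=7b +212.766ms=1/2b
5) 3191.489ms=15/2b +106.383ms=1/4b
6) 3297.872ms=31/4b +106.383ms=1/4b
Σ=8b of 8 (141bpm 4/4) — PASS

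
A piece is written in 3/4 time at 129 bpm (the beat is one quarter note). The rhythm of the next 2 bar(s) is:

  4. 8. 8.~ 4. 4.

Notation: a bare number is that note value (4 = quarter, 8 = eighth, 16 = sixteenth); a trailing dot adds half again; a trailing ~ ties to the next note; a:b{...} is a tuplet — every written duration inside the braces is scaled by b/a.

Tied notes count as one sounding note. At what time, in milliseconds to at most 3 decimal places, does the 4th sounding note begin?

note 4 onset = 9/2b = 2093.023ms

1. 0.0ms @ 0 + 697.674ms (3/2)
2. 697.674ms @ 3/2 + 348.837ms (3/4)
3. 1046.512ms @ 9/4 + 1046.512ms (9/4)
4. 2093.023ms @ 9/2 + 697.674ms (3/2)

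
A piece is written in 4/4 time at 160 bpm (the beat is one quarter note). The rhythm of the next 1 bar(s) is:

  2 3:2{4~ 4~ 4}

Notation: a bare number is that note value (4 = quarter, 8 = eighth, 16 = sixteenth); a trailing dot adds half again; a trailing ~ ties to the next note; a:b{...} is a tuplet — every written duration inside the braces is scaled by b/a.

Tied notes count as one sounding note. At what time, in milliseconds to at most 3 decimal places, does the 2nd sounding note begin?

1. 0.0ms @ 0 + 750.0ms (2)
2. 750.0ms @ 2 + 750.0ms (2)

note 2 onset = 2b = 750.0ms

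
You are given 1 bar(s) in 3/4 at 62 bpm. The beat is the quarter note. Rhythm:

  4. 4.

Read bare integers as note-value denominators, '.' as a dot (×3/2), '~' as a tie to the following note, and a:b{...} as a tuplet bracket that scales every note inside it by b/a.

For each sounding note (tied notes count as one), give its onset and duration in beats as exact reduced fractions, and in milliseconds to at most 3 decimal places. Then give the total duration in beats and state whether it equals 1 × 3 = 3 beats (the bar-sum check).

1) 0.0ms=0b +1451.613ms=3/2b
2) 1451.613ms=3/2b +1451.613ms=3/2b
Σ=3b of 3 (62bpm 3/4) — PASS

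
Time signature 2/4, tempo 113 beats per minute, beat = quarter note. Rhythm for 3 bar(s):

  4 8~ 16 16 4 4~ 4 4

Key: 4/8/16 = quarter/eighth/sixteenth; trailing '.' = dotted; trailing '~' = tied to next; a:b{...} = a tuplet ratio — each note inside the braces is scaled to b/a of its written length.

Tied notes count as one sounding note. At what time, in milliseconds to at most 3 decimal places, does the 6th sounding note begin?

1. 0.0ms @ 0 + 530.973ms (1)
2. 530.973ms @ 1 + 398.23ms (3/4)
3. 929.204ms @ 7/4 + 132.743ms (1/4)
4. 1061.947ms @ 2 + 530.973ms (1)
5. 1592.92ms @ 3 + 1061.947ms (2)
6. 2654.867ms @ 5 + 530.973ms (1)

note 6 onset = 5b = 2654.867ms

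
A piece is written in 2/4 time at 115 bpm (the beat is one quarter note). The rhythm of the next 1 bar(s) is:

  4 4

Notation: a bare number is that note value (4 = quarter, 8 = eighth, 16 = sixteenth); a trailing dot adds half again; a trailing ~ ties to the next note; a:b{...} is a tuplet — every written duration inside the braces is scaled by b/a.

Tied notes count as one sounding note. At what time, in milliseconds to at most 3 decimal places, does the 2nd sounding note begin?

note 2 onset = 1b = 521.739ms

1. 0.0ms @ 0 + 521.739ms (1)
2. 521.739ms @ 1 + 521.739ms (1)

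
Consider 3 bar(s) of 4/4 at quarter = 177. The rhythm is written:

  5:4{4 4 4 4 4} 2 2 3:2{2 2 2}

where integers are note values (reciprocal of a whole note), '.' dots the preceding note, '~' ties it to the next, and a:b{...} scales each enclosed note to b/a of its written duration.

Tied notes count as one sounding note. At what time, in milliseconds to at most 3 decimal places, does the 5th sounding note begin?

1. 0.0ms @ 0 + 271.186ms (4/5)
2. 271.186ms @ 4/5 + 271.186ms (4/5)
3. 542.373ms @ 8/5 + 271.186ms (4/5)
4. 813.559ms @ 12/5 + 271.186ms (4/5)
5. 1084.746ms @ 16/5 + 271.186ms (4/5)
6. 1355.932ms @ 4 + 677.966ms (2)
7. 2033.898ms @ 6 + 677.966ms (2)
8. 2711.864ms @ 8 + 451.977ms (4/3)
9. 3163.842ms @ 28/3 + 451.977ms (4/3)
10. 3615.819ms @ 32/3 + 451.977ms (4/3)

note 5 onset = 16/5b = 1084.746ms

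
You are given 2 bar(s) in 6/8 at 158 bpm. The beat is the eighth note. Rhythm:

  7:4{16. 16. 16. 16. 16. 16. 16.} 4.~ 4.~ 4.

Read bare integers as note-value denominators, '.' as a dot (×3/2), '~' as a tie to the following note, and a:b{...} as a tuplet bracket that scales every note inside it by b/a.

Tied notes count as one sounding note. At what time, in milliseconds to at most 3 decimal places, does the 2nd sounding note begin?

note 2 onset = 3/7b = 162.749ms

1. 0.0ms @ 0 + 162.749ms (3/7)
2. 162.749ms @ 3/7 + 162.749ms (3/7)
3. 325.497ms @ 6/7 + 162.749ms (3/7)
4. 488.246ms @ 9/7 + 162.749ms (3/7)
5. 650.995ms @ 12/7 + 162.749ms (3/7)
6. 813.743ms @ 15/7 + 162.749ms (3/7)
7. 976.492ms @ 18/7 + 162.749ms (3/7)
8. 1139.241ms @ 3 + 3417.722ms (9)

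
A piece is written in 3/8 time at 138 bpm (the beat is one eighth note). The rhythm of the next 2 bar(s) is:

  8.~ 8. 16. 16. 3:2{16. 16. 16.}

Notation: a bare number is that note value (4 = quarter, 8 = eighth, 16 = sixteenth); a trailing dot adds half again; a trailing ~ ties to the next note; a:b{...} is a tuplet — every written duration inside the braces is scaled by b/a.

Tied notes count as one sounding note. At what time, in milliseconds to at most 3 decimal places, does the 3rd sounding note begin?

note 3 onset = 15/4b = 1630.435ms

1. 0.0ms @ 0 + 1304.348ms (3)
2. 1304.348ms @ 3 + 326.087ms (3/4)
3. 1630.435ms @ 15/4 + 326.087ms (3/4)
4. 1956.522ms @ 9/2 + 217.391ms (1/2)
5. 2173.913ms @ 5 + 217.391ms (1/2)
6. 2391.304ms @ 11/2 + 217.391ms (1/2)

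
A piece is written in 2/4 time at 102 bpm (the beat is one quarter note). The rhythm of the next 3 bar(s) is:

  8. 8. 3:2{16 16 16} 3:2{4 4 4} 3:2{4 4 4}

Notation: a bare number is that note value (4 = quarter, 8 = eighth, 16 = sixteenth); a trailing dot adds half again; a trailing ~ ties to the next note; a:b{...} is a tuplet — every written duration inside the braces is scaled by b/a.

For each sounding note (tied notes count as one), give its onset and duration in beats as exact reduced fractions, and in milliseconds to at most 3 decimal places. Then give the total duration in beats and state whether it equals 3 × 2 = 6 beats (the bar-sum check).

1) 0.0ms=0b +441.176ms=3/4b
2) 441.176ms=3/4b +441.176ms=3/4b
3) 882.353ms=3/2b +98.039ms=1/6b
4) 980.392ms=5/3b +98.039ms=1/6b
5) 1078.431ms=11/6b +98.039ms=1/6b
6) 1176.471ms=2b +392.157ms=2/3b
7) 1568.627ms=8/3b +392.157ms=2/3b
8) 1960.784ms=10/3b +392.157ms=2/3b
9) 2352.941ms=4b +392.157ms=2/3b
10) 2745.098ms=14/3b +392.157ms=2/3b
11) 3137.255ms=16/3b +392.157ms=2/3b
Σ=6b of 6 (102bpm 2/4) — PASS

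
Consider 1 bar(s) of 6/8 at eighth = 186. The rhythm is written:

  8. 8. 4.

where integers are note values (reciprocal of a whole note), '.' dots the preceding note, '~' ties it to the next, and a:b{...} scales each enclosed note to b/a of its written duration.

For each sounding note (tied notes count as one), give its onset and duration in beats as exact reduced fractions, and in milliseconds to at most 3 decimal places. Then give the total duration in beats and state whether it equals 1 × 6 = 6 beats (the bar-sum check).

1) 0.0ms=0b +483.871ms=3/2b
2) 483.871ms=3/2b +483.871ms=3/2b
3) 967.742ms=3b +967.742ms=3b
Σ=6b of 6 (186bpm 6/8) — PASS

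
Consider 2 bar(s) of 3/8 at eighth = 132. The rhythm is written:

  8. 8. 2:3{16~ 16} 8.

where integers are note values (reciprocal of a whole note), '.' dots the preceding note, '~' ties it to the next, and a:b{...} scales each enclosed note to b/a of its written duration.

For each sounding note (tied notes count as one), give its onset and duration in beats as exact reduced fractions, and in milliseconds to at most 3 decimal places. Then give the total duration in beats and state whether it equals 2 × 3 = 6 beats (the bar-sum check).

1) 0.0ms=0b +681.818ms=3/2b
2) 681.818ms=3/2b +681.818ms=3/2b
3) 1363.636ms=3b +681.818ms=3/2b
4) 2045.455ms=9/2b +681.818ms=3/2b
Σ=6b of 6 (132bpm 3/8) — PASS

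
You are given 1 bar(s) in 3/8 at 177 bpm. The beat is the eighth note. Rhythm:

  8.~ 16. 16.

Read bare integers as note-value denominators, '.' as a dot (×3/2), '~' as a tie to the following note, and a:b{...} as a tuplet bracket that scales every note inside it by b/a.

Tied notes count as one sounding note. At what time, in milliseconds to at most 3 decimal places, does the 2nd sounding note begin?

1. 0.0ms @ 0 + 762.712ms (9/4)
2. 762.712ms @ 9/4 + 254.237ms (3/4)

note 2 onset = 9/4b = 762.712ms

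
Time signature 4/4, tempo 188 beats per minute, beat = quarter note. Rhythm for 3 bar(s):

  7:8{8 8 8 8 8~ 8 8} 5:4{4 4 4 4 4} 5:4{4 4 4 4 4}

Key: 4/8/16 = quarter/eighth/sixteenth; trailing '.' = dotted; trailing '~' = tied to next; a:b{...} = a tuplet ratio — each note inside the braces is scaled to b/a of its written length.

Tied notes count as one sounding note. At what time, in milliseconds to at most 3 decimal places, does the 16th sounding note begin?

note 16 onset = 56/5b = 3574.468ms

1. 0.0ms @ 0 + 182.371ms (4/7)
2. 182.371ms @ 4/7 + 182.371ms (4/7)
3. 364.742ms @ 8/7 + 182.371ms (4/7)
4. 547.112ms @ 12/7 + 182.371ms (4/7)
5. 729.483ms @ 16/7 + 364.742ms (8/7)
6. 1094.225ms @ 24/7 + 182.371ms (4/7)
7. 1276.596ms @ 4 + 255.319ms (4/5)
8. 1531.915ms @ 24/5 + 255.319ms (4/5)
9. 1787.234ms @ 28/5 + 255.319ms (4/5)
10. 2042.553ms @ 32/5 + 255.319ms (4/5)
11. 2297.872ms @ 36/5 + 255.319ms (4/5)
12. 2553.191ms @ 8 + 255.319ms (4/5)
13. 2808.511ms @ 44/5 + 255.319ms (4/5)
14. 3063.83ms @ 48/5 + 255.319ms (4/5)
15. 3319.149ms @ 52/5 + 255.319ms (4/5)
16. 3574.468ms @ 56/5 + 255.319ms (4/5)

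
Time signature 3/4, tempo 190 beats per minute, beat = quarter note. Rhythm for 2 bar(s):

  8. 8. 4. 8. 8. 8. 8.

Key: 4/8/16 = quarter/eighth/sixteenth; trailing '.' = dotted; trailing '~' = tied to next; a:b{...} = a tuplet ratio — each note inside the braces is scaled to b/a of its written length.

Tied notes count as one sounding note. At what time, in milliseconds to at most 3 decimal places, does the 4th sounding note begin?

1. 0.0ms @ 0 + 236.842ms (3/4)
2. 236.842ms @ 3/4 + 236.842ms (3/4)
3. 473.684ms @ 3/2 + 473.684ms (3/2)
4. 947.368ms @ 3 + 236.842ms (3/4)
5. 1184.211ms @ 15/4 + 236.842ms (3/4)
6. 1421.053ms @ 9/2 + 236.842ms (3/4)
7. 1657.895ms @ 21/4 + 236.842ms (3/4)

note 4 onset = 3b = 947.368ms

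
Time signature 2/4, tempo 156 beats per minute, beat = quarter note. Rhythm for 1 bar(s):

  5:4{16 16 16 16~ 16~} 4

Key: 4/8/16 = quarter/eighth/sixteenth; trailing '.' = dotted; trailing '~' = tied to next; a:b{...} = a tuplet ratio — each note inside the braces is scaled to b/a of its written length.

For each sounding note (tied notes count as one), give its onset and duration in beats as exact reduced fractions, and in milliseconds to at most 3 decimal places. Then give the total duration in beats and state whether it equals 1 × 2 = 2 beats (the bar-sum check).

1) 0.0ms=0b +76.923ms=1/5b
2) 76.923ms=1/5b +76.923ms=1/5b
3) 153.846ms=2/5b +76.923ms=1/5b
4) 230.769ms=3/5b +538.462ms=7/5b
Σ=2b of 2 (156bpm 2/4) — PASS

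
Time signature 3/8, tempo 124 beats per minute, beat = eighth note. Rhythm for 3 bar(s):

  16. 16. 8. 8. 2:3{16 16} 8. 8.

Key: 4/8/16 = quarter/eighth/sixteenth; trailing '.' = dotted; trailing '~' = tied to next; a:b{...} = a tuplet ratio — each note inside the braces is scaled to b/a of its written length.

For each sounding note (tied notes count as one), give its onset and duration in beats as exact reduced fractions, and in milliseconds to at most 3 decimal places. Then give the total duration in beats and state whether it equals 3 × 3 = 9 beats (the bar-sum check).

1) 0.0ms=0b +362.903ms=3/4b
2) 362.903ms=3/4b +362.903ms=3/4b
3) 725.806ms=3/2b +725.806ms=3/2b
4) 1451.613ms=3b +725.806ms=3/2b
5) 2177.419ms=9/2b +362.903ms=3/4b
6) 2540.323ms=21/4b +362.903ms=3/4b
7) 2903.226ms=6b +725.806ms=3/2b
8) 3629.032ms=15/2b +725.806ms=3/2b
Σ=9b of 9 (124bpm 3/8) — PASS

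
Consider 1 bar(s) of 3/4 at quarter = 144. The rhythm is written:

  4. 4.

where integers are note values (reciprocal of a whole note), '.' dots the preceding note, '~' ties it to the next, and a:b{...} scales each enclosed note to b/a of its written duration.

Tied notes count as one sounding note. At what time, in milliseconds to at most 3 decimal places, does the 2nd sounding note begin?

note 2 onset = 3/2b = 625.0ms

1. 0.0ms @ 0 + 625.0ms (3/2)
2. 625.0ms @ 3/2 + 625.0ms (3/2)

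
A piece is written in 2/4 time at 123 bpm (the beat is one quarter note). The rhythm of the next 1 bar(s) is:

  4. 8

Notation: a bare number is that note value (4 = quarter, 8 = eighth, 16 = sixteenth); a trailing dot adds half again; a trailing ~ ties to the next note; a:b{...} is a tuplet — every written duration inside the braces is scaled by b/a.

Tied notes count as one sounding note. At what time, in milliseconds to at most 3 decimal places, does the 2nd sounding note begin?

note 2 onset = 3/2b = 731.707ms

1. 0.0ms @ 0 + 731.707ms (3/2)
2. 731.707ms @ 3/2 + 243.902ms (1/2)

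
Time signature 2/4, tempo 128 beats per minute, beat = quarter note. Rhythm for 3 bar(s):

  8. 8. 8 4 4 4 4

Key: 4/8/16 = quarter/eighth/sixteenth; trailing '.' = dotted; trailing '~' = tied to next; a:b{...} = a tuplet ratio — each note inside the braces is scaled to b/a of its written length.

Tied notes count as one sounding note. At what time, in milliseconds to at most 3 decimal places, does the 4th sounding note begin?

note 4 onset = 2b = 937.5ms

1. 0.0ms @ 0 + 351.562ms (3/4)
2. 351.562ms @ 3/4 + 351.562ms (3/4)
3. 703.125ms @ 3/2 + 234.375ms (1/2)
4. 937.5ms @ 2 + 468.75ms (1)
5. 1406.25ms @ 3 + 468.75ms (1)
6. 1875.0ms @ 4 + 468.75ms (1)
7. 2343.75ms @ 5 + 468.75ms (1)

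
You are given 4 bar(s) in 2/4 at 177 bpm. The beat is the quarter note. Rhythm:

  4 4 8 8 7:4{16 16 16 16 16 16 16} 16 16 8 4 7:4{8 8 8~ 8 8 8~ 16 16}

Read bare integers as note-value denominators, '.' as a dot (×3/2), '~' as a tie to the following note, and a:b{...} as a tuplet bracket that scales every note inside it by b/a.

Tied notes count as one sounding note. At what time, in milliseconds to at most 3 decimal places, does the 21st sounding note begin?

note 21 onset = 55/7b = 2663.438ms

1. 0.0ms @ 0 + 338.983ms (1)
2. 338.983ms @ 1 + 338.983ms (1)
3. 677.966ms @ 2 + 169.492ms (1/2)
4. 847.458ms @ 5/2 + 169.492ms (1/2)
5. 1016.949ms @ 3 + 48.426ms (1/7)
6. 1065.375ms @ 22/7 + 48.426ms (1/7)
7. 1113.801ms @ 23/7 + 48.426ms (1/7)
8. 1162.228ms @ 24/7 + 48.426ms (1/7)
9. 1210.654ms @ 25/7 + 48.426ms (1/7)
10. 1259.08ms @ 26/7 + 48.426ms (1/7)
11. 1307.506ms @ 27/7 + 48.426ms (1/7)
12. 1355.932ms @ 4 + 84.746ms (1/4)
13. 1440.678ms @ 17/4 + 84.746ms (1/4)
14. 1525.424ms @ 9/2 + 169.492ms (1/2)
15. 1694.915ms @ 5 + 338.983ms (1)
16. 2033.898ms @ 6 + 96.852ms (2/7)
17. 2130.751ms @ 44/7 + 96.852ms (2/7)
18. 2227.603ms @ 46/7 + 193.705ms (4/7)
19. 2421.308ms @ 50/7 + 96.852ms (2/7)
20. 2518.16ms @ 52/7 + 145.278ms (3/7)
21. 2663.438ms @ 55/7 + 48.426ms (1/7)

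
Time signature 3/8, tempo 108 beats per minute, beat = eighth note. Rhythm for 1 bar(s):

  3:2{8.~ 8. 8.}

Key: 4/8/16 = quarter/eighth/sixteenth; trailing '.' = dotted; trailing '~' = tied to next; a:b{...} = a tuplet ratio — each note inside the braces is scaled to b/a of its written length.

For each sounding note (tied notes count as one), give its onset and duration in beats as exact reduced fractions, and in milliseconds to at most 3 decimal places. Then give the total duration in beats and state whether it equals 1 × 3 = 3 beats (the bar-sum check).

1) 0.0ms=0b +1111.111ms=2b
2) 1111.111ms=2b +555.556ms=1b
Σ=3b of 3 (108bpm 3/8) — PASS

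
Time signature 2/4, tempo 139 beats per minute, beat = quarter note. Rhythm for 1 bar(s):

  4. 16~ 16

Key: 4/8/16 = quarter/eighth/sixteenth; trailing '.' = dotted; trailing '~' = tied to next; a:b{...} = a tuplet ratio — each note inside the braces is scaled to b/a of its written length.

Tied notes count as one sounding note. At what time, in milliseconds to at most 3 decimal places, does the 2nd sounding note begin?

note 2 onset = 3/2b = 647.482ms

1. 0.0ms @ 0 + 647.482ms (3/2)
2. 647.482ms @ 3/2 + 215.827ms (1/2)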